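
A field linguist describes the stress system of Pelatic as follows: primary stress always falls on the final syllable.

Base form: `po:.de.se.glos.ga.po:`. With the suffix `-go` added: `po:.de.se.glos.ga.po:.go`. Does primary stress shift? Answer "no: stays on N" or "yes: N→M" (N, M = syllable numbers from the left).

yes: 6→7

Base `po:.de.se.glos.ga.po:` (6 syllables):
  The word has 6 syllables; the final syllable is syllable 6 (po:).
  → primary stress on syllable 6.
Suffixed `po:.de.se.glos.ga.po:.go` (7 syllables):
  The word has 7 syllables; the final syllable is syllable 7 (go).
  → primary stress on syllable 7.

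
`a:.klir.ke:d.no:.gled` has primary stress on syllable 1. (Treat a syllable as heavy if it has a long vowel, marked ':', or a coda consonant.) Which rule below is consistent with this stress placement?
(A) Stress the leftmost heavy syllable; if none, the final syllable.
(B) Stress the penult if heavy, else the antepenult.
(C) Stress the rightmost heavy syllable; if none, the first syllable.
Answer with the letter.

A

Rule A → syllable 1 ✓.
Rule B → syllable 4 (observed: 1).
Rule C → syllable 5 (observed: 1).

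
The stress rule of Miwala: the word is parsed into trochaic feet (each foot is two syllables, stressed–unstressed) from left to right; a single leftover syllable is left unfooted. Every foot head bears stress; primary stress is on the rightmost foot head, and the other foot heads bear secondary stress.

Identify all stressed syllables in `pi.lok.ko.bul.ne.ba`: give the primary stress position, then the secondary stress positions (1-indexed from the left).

primary 5, secondary 1, 3

Parse left to right into trochaic (ˈσσ) feet: (ˈpi.lok) (ˈko.bul) (ˈne.ba).
Foot heads (stressed positions): 1, 3, 5.
End Rule Rightmost: primary stress on the rightmost head = syllable 5.
Secondary stress on 1, 3: ˌpi.lok.ˌko.bul.ˈne.ba.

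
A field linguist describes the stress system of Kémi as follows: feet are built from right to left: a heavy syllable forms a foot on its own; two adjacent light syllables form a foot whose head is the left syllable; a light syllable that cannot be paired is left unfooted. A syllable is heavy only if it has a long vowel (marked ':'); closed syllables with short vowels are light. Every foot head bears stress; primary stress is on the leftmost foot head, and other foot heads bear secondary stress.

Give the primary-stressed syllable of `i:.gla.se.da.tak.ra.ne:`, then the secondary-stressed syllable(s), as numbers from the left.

Weights: 1 i: H, 2 gla L, 3 se L, 4 da L, 5 tak L, 6 ra L, 7 ne: H.
Parse right to left (heavy = foot alone; LL = one foot; stranded L unfooted): (ˈi:) gla (ˈse.da) (ˈtak.ra) (ˈne:).
Foot heads: 1, 3, 5, 7.
Primary stress on the leftmost head = syllable 1.
Secondary stress on 3, 5, 7: ˈi:.gla.ˌse.da.ˌtak.ra.ˌne:.

primary 1, secondary 3, 5, 7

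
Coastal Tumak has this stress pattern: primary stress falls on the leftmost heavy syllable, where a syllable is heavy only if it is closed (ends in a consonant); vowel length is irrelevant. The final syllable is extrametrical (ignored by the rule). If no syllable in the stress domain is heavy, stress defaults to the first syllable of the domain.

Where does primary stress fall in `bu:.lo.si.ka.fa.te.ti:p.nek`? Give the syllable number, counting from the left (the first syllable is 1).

The final syllable (8, nek) is extrametrical; the stress domain is syllables 1–7.
Weights: 1 bu: L, 2 lo L, 3 si L, 4 ka L, 5 fa L, 6 te L, 7 ti:p H.
Heavy syllables in the domain: 7. The leftmost is syllable 7 (ti:p).
Primary stress: syllable 7 → bu:.lo.si.ka.fa.te.ˈti:p.nek.

7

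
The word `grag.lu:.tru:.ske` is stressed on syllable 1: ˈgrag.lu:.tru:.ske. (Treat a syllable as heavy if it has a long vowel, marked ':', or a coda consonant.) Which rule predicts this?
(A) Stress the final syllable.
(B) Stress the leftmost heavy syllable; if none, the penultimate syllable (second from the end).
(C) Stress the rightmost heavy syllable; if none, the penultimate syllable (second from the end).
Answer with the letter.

B

Rule A → syllable 4 (observed: 1).
Rule B → syllable 1 ✓.
Rule C → syllable 3 (observed: 1).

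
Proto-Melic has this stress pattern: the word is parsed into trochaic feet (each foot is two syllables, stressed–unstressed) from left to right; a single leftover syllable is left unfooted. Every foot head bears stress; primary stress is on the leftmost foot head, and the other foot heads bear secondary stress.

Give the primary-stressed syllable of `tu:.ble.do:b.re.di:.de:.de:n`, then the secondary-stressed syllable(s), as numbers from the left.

primary 1, secondary 3, 5

Parse left to right into trochaic (ˈσσ) feet: (ˈtu:.ble) (ˈdo:b.re) (ˈdi:.de:) de:n. Syllable 7 is left unfooted.
Foot heads (stressed positions): 1, 3, 5.
End Rule Leftmost: primary stress on the leftmost head = syllable 1.
Secondary stress on 3, 5: ˈtu:.ble.ˌdo:b.re.ˌdi:.de:.de:n.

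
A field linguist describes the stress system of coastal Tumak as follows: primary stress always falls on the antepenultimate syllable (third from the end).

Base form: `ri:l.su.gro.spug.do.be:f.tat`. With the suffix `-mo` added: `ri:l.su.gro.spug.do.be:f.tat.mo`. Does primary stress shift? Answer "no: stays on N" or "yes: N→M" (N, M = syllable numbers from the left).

yes: 5→6

Base `ri:l.su.gro.spug.do.be:f.tat` (7 syllables):
  The word has 7 syllables; the antepenultimate syllable (third from the end) is syllable 5 (do).
  → primary stress on syllable 5.
Suffixed `ri:l.su.gro.spug.do.be:f.tat.mo` (8 syllables):
  The word has 8 syllables; the antepenultimate syllable (third from the end) is syllable 6 (be:f).
  → primary stress on syllable 6.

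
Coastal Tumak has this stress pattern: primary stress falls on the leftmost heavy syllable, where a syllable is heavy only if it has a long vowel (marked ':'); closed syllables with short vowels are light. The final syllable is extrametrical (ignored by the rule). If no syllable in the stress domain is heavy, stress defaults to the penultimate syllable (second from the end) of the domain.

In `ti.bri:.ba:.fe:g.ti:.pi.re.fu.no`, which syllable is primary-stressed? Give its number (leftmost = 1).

The final syllable (9, no) is extrametrical; the stress domain is syllables 1–8.
Weights: 1 ti L, 2 bri: H, 3 ba: H, 4 fe:g H, 5 ti: H, 6 pi L, 7 re L, 8 fu L.
Heavy syllables in the domain: 2, 3, 4, 5. The leftmost is syllable 2 (bri:).
Primary stress: syllable 2 → ti.ˈbri:.ba:.fe:g.ti:.pi.re.fu.no.

2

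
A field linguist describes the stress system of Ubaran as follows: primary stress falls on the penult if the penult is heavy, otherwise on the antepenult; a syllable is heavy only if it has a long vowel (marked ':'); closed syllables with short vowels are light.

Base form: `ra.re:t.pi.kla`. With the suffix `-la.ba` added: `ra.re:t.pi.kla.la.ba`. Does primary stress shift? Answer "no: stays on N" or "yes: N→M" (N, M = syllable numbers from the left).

yes: 2→4

Base `ra.re:t.pi.kla` (4 syllables):
  Weights: 2 re:t H, 3 pi L, 4 kla L.
  The penult (syllable 3, pi) is light, so stress falls on the antepenult (syllable 2, re:t).
  → primary stress on syllable 2.
Suffixed `ra.re:t.pi.kla.la.ba` (6 syllables):
  Weights: 4 kla L, 5 la L, 6 ba L.
  The penult (syllable 5, la) is light, so stress falls on the antepenult (syllable 4, kla).
  → primary stress on syllable 4.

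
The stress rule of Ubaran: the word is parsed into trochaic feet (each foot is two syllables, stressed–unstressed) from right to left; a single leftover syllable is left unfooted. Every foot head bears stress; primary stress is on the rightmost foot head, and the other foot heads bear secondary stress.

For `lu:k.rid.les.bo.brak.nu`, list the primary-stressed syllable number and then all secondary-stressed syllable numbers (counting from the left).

Parse right to left into trochaic (ˈσσ) feet: (ˈlu:k.rid) (ˈles.bo) (ˈbrak.nu).
Foot heads (stressed positions): 1, 3, 5.
End Rule Rightmost: primary stress on the rightmost head = syllable 5.
Secondary stress on 1, 3: ˌlu:k.rid.ˌles.bo.ˈbrak.nu.

primary 5, secondary 1, 3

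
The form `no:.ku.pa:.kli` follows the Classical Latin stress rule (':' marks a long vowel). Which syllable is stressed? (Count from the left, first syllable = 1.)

3

Classical Latin: stress the penult if heavy (long vowel or closed), else the antepenult.
Weights: 2 ku L, 3 pa: H, 4 kli L.
The penult (syllable 3, pa:) is heavy, so it takes stress.
Stress on syllable 3: no:.ku.ˈpa:.kli.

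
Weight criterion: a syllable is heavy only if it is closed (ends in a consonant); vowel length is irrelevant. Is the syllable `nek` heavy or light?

`nek`: short vowel, closed (coda /k/). Closed (coda /k/) → heavy.

heavy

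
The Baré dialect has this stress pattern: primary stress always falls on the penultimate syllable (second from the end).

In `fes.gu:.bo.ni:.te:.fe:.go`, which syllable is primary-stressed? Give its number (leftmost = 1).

The word has 7 syllables; the penultimate syllable (second from the end) is syllable 6 (fe:).
Primary stress: syllable 6 → fes.gu:.bo.ni:.te:.ˈfe:.go.

6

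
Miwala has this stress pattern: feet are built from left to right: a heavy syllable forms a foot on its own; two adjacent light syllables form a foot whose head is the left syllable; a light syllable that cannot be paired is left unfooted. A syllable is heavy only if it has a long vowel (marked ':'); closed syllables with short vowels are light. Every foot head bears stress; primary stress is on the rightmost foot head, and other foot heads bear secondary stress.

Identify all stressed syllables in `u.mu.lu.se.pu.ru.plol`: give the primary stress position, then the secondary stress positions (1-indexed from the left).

Weights: 1 u L, 2 mu L, 3 lu L, 4 se L, 5 pu L, 6 ru L, 7 plol L.
Parse left to right (heavy = foot alone; LL = one foot; stranded L unfooted): (ˈu.mu) (ˈlu.se) (ˈpu.ru) plol.
Foot heads: 1, 3, 5.
Primary stress on the rightmost head = syllable 5.
Secondary stress on 1, 3: ˌu.mu.ˌlu.se.ˈpu.ru.plol.

primary 5, secondary 1, 3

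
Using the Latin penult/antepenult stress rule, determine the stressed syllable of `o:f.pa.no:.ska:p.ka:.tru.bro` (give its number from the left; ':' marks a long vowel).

Classical Latin: stress the penult if heavy (long vowel or closed), else the antepenult.
Weights: 5 ka: H, 6 tru L, 7 bro L.
The penult (syllable 6, tru) is light, so stress falls on the antepenult (syllable 5, ka:).
Stress on syllable 5: o:f.pa.no:.ska:p.ˈka:.tru.bro.

5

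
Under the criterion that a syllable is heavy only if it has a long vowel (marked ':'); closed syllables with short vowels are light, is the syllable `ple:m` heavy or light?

`ple:m`: long vowel, closed (coda /m/). Long vowel → heavy.

heavy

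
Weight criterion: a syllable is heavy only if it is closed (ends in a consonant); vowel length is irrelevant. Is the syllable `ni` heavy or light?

`ni`: short vowel, open (no coda). Open (no coda) → light.

light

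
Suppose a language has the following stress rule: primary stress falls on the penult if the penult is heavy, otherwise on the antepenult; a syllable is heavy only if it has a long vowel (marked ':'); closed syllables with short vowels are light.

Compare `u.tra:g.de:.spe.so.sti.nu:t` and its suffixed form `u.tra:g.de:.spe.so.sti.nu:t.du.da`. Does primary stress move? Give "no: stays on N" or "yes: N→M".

yes: 5→7

Base `u.tra:g.de:.spe.so.sti.nu:t` (7 syllables):
  Weights: 5 so L, 6 sti L, 7 nu:t H.
  The penult (syllable 6, sti) is light, so stress falls on the antepenult (syllable 5, so).
  → primary stress on syllable 5.
Suffixed `u.tra:g.de:.spe.so.sti.nu:t.du.da` (9 syllables):
  Weights: 7 nu:t H, 8 du L, 9 da L.
  The penult (syllable 8, du) is light, so stress falls on the antepenult (syllable 7, nu:t).
  → primary stress on syllable 7.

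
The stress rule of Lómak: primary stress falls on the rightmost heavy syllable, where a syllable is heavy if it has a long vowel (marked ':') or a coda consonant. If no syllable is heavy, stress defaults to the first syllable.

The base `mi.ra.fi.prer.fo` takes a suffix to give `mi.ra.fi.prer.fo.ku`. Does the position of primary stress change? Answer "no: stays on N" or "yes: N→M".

no: stays on 4

Base `mi.ra.fi.prer.fo` (5 syllables):
  Weights: 1 mi L, 2 ra L, 3 fi L, 4 prer H, 5 fo L.
  Heavy syllables in the domain: 4. The rightmost is syllable 4 (prer).
  → primary stress on syllable 4.
Suffixed `mi.ra.fi.prer.fo.ku` (6 syllables):
  Weights: 1 mi L, 2 ra L, 3 fi L, 4 prer H, 5 fo L, 6 ku L.
  Heavy syllables in the domain: 4. The rightmost is syllable 4 (prer).
  → primary stress on syllable 4.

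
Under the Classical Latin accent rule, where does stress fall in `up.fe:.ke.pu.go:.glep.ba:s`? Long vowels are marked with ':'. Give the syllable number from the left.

Classical Latin: stress the penult if heavy (long vowel or closed), else the antepenult.
Weights: 5 go: H, 6 glep H, 7 ba:s H.
The penult (syllable 6, glep) is heavy, so it takes stress.
Stress on syllable 6: up.fe:.ke.pu.go:.ˈglep.ba:s.

6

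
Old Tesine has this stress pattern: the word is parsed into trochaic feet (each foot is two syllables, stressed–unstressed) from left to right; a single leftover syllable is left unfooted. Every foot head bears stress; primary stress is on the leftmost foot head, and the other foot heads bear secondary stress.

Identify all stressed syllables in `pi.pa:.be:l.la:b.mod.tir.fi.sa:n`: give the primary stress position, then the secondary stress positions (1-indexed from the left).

Parse left to right into trochaic (ˈσσ) feet: (ˈpi.pa:) (ˈbe:l.la:b) (ˈmod.tir) (ˈfi.sa:n).
Foot heads (stressed positions): 1, 3, 5, 7.
End Rule Leftmost: primary stress on the leftmost head = syllable 1.
Secondary stress on 3, 5, 7: ˈpi.pa:.ˌbe:l.la:b.ˌmod.tir.ˌfi.sa:n.

primary 1, secondary 3, 5, 7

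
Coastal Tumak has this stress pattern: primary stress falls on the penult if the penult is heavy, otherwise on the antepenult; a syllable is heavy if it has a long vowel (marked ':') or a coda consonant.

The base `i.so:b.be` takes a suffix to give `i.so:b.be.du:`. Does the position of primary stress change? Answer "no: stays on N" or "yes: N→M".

no: stays on 2

Base `i.so:b.be` (3 syllables):
  Weights: 1 i L, 2 so:b H, 3 be L.
  The penult (syllable 2, so:b) is heavy, so it takes stress.
  → primary stress on syllable 2.
Suffixed `i.so:b.be.du:` (4 syllables):
  Weights: 2 so:b H, 3 be L, 4 du: H.
  The penult (syllable 3, be) is light, so stress falls on the antepenult (syllable 2, so:b).
  → primary stress on syllable 2.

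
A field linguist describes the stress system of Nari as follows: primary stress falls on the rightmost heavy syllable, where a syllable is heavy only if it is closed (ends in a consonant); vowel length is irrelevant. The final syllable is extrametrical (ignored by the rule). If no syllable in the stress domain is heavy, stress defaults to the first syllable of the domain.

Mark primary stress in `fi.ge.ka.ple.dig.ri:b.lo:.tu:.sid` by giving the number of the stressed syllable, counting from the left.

The final syllable (9, sid) is extrametrical; the stress domain is syllables 1–8.
Weights: 1 fi L, 2 ge L, 3 ka L, 4 ple L, 5 dig H, 6 ri:b H, 7 lo: L, 8 tu: L.
Heavy syllables in the domain: 5, 6. The rightmost is syllable 6 (ri:b).
Primary stress: syllable 6 → fi.ge.ka.ple.dig.ˈri:b.lo:.tu:.sid.

6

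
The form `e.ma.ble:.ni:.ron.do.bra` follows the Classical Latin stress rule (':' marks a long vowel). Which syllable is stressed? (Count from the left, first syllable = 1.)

Classical Latin: stress the penult if heavy (long vowel or closed), else the antepenult.
Weights: 5 ron H, 6 do L, 7 bra L.
The penult (syllable 6, do) is light, so stress falls on the antepenult (syllable 5, ron).
Stress on syllable 5: e.ma.ble:.ni:.ˈron.do.bra.

5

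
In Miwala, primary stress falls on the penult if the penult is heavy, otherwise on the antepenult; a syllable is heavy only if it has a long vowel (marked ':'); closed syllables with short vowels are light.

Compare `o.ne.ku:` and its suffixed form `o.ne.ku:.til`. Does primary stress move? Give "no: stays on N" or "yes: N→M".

yes: 1→3

Base `o.ne.ku:` (3 syllables):
  Weights: 1 o L, 2 ne L, 3 ku: H.
  The penult (syllable 2, ne) is light, so stress falls on the antepenult (syllable 1, o).
  → primary stress on syllable 1.
Suffixed `o.ne.ku:.til` (4 syllables):
  Weights: 2 ne L, 3 ku: H, 4 til L.
  The penult (syllable 3, ku:) is heavy, so it takes stress.
  → primary stress on syllable 3.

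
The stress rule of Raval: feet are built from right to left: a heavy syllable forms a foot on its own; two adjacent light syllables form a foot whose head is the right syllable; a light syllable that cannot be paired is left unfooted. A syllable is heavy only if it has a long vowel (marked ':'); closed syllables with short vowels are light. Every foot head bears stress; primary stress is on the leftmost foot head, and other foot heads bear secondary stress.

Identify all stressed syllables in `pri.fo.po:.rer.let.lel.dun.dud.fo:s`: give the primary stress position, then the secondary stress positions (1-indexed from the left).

primary 2, secondary 3, 6, 8, 9

Weights: 1 pri L, 2 fo L, 3 po: H, 4 rer L, 5 let L, 6 lel L, 7 dun L, 8 dud L, 9 fo:s H.
Parse right to left (heavy = foot alone; LL = one foot; stranded L unfooted): (pri.ˈfo) (ˈpo:) rer (let.ˈlel) (dun.ˈdud) (ˈfo:s).
Foot heads: 2, 3, 6, 8, 9.
Primary stress on the leftmost head = syllable 2.
Secondary stress on 3, 6, 8, 9: pri.ˈfo.ˌpo:.rer.let.ˌlel.dun.ˌdud.ˌfo:s.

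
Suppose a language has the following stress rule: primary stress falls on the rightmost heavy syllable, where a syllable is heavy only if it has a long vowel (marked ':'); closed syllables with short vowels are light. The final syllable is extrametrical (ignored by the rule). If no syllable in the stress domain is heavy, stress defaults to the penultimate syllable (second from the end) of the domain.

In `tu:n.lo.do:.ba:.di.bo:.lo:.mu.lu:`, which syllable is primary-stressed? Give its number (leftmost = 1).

The final syllable (9, lu:) is extrametrical; the stress domain is syllables 1–8.
Weights: 1 tu:n H, 2 lo L, 3 do: H, 4 ba: H, 5 di L, 6 bo: H, 7 lo: H, 8 mu L.
Heavy syllables in the domain: 1, 3, 4, 6, 7. The rightmost is syllable 7 (lo:).
Primary stress: syllable 7 → tu:n.lo.do:.ba:.di.bo:.ˈlo:.mu.lu:.

7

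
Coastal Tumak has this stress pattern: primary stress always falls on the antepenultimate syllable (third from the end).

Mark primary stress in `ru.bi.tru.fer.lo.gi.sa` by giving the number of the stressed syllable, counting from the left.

The word has 7 syllables; the antepenultimate syllable (third from the end) is syllable 5 (lo).
Primary stress: syllable 5 → ru.bi.tru.fer.ˈlo.gi.sa.

5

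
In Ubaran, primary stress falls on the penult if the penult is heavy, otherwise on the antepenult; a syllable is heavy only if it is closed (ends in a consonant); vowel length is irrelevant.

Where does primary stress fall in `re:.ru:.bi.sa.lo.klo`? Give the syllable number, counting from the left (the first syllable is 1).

4

Weights: 4 sa L, 5 lo L, 6 klo L.
The penult (syllable 5, lo) is light, so stress falls on the antepenult (syllable 4, sa).
Primary stress: syllable 4 → re:.ru:.bi.ˈsa.lo.klo.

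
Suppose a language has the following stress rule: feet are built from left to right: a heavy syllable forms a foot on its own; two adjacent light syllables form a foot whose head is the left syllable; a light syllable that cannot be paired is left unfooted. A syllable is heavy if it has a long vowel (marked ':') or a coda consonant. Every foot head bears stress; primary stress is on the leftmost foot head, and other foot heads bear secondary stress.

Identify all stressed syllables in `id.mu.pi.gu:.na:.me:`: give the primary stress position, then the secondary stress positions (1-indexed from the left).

Weights: 1 id H, 2 mu L, 3 pi L, 4 gu: H, 5 na: H, 6 me: H.
Parse left to right (heavy = foot alone; LL = one foot; stranded L unfooted): (ˈid) (ˈmu.pi) (ˈgu:) (ˈna:) (ˈme:).
Foot heads: 1, 2, 4, 5, 6.
Primary stress on the leftmost head = syllable 1.
Secondary stress on 2, 4, 5, 6: ˈid.ˌmu.pi.ˌgu:.ˌna:.ˌme:.

primary 1, secondary 2, 4, 5, 6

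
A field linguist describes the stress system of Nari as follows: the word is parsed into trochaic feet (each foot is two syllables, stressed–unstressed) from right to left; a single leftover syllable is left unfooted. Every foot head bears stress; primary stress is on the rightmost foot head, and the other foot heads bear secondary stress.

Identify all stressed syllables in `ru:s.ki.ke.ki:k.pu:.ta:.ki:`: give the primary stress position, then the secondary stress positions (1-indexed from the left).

Parse right to left into trochaic (ˈσσ) feet: ru:s (ˈki.ke) (ˈki:k.pu:) (ˈta:.ki:). Syllable 1 is left unfooted.
Foot heads (stressed positions): 2, 4, 6.
End Rule Rightmost: primary stress on the rightmost head = syllable 6.
Secondary stress on 2, 4: ru:s.ˌki.ke.ˌki:k.pu:.ˈta:.ki:.

primary 6, secondary 2, 4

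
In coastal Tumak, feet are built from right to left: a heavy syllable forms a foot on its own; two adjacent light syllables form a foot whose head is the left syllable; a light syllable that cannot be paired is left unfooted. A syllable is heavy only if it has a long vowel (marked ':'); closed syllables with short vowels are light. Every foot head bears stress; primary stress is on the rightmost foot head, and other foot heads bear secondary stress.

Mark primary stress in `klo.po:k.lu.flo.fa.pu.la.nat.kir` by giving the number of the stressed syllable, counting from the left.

Weights: 1 klo L, 2 po:k H, 3 lu L, 4 flo L, 5 fa L, 6 pu L, 7 la L, 8 nat L, 9 kir L.
Parse right to left (heavy = foot alone; LL = one foot; stranded L unfooted): klo (ˈpo:k) lu (ˈflo.fa) (ˈpu.la) (ˈnat.kir).
Foot heads: 2, 4, 6, 8.
Primary stress on the rightmost head = syllable 8.
Primary stress: syllable 8 → klo.po:k.lu.flo.fa.pu.la.ˈnat.kir.

8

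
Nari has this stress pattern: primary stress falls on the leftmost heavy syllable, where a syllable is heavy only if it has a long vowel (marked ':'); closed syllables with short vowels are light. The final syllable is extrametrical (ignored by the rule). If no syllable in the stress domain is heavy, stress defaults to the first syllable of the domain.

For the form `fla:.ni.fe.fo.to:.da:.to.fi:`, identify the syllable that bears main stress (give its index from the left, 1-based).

The final syllable (8, fi:) is extrametrical; the stress domain is syllables 1–7.
Weights: 1 fla: H, 2 ni L, 3 fe L, 4 fo L, 5 to: H, 6 da: H, 7 to L.
Heavy syllables in the domain: 1, 5, 6. The leftmost is syllable 1 (fla:).
Primary stress: syllable 1 → ˈfla:.ni.fe.fo.to:.da:.to.fi:.

1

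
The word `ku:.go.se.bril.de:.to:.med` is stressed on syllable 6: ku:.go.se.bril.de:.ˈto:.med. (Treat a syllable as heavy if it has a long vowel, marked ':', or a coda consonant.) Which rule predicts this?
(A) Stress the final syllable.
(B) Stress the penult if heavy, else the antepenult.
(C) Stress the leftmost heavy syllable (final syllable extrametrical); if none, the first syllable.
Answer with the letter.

Rule A → syllable 7 (observed: 6).
Rule B → syllable 6 ✓.
Rule C → syllable 1 (observed: 6).

B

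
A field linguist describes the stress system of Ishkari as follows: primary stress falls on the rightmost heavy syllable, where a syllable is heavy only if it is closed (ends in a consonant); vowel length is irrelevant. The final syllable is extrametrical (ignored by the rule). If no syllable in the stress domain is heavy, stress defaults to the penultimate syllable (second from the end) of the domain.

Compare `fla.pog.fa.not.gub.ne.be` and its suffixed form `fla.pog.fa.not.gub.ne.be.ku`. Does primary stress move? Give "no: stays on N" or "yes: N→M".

no: stays on 5

Base `fla.pog.fa.not.gub.ne.be` (7 syllables):
  The final syllable (7, be) is extrametrical; the stress domain is syllables 1–6.
  Weights: 1 fla L, 2 pog H, 3 fa L, 4 not H, 5 gub H, 6 ne L.
  Heavy syllables in the domain: 2, 4, 5. The rightmost is syllable 5 (gub).
  → primary stress on syllable 5.
Suffixed `fla.pog.fa.not.gub.ne.be.ku` (8 syllables):
  The final syllable (8, ku) is extrametrical; the stress domain is syllables 1–7.
  Weights: 1 fla L, 2 pog H, 3 fa L, 4 not H, 5 gub H, 6 ne L, 7 be L.
  Heavy syllables in the domain: 2, 4, 5. The rightmost is syllable 5 (gub).
  → primary stress on syllable 5.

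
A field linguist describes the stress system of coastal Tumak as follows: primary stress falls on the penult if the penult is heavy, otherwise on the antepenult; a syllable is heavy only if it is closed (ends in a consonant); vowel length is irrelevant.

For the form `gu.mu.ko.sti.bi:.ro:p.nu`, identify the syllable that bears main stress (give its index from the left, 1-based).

6

Weights: 5 bi: L, 6 ro:p H, 7 nu L.
The penult (syllable 6, ro:p) is heavy, so it takes stress.
Primary stress: syllable 6 → gu.mu.ko.sti.bi:.ˈro:p.nu.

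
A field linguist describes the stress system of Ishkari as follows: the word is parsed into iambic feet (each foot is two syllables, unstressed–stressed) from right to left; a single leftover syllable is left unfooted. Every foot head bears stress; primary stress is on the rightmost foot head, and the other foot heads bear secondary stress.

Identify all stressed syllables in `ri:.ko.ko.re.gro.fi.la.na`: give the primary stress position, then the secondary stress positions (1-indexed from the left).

primary 8, secondary 2, 4, 6

Parse right to left into iambic (σˈσ) feet: (ri:.ˈko) (ko.ˈre) (gro.ˈfi) (la.ˈna).
Foot heads (stressed positions): 2, 4, 6, 8.
End Rule Rightmost: primary stress on the rightmost head = syllable 8.
Secondary stress on 2, 4, 6: ri:.ˌko.ko.ˌre.gro.ˌfi.la.ˈna.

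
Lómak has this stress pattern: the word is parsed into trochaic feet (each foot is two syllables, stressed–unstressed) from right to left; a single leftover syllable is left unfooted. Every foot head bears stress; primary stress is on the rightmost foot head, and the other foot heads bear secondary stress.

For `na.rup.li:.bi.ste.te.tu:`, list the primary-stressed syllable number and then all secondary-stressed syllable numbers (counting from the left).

Parse right to left into trochaic (ˈσσ) feet: na (ˈrup.li:) (ˈbi.ste) (ˈte.tu:). Syllable 1 is left unfooted.
Foot heads (stressed positions): 2, 4, 6.
End Rule Rightmost: primary stress on the rightmost head = syllable 6.
Secondary stress on 2, 4: na.ˌrup.li:.ˌbi.ste.ˈte.tu:.

primary 6, secondary 2, 4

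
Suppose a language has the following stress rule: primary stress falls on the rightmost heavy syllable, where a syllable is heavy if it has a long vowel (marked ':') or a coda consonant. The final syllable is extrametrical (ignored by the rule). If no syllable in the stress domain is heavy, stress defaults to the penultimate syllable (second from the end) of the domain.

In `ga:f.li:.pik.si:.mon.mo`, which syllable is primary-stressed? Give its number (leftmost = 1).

The final syllable (6, mo) is extrametrical; the stress domain is syllables 1–5.
Weights: 1 ga:f H, 2 li: H, 3 pik H, 4 si: H, 5 mon H.
Heavy syllables in the domain: 1, 2, 3, 4, 5. The rightmost is syllable 5 (mon).
Primary stress: syllable 5 → ga:f.li:.pik.si:.ˈmon.mo.

5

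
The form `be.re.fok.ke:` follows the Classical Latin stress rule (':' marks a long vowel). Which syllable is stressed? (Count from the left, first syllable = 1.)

Classical Latin: stress the penult if heavy (long vowel or closed), else the antepenult.
Weights: 2 re L, 3 fok H, 4 ke: H.
The penult (syllable 3, fok) is heavy, so it takes stress.
Stress on syllable 3: be.re.ˈfok.ke:.

3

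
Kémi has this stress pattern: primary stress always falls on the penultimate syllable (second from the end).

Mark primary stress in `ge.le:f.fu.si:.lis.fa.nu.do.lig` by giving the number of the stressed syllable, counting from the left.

8

The word has 9 syllables; the penultimate syllable (second from the end) is syllable 8 (do).
Primary stress: syllable 8 → ge.le:f.fu.si:.lis.fa.nu.ˈdo.lig.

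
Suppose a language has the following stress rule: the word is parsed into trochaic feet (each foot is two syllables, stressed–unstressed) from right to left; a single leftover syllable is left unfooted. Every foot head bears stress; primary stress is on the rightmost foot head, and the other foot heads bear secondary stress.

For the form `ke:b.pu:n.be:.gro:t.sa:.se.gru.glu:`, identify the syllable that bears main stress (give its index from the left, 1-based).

Parse right to left into trochaic (ˈσσ) feet: (ˈke:b.pu:n) (ˈbe:.gro:t) (ˈsa:.se) (ˈgru.glu:).
Foot heads (stressed positions): 1, 3, 5, 7.
End Rule Rightmost: primary stress on the rightmost head = syllable 7.
Primary stress: syllable 7 → ke:b.pu:n.be:.gro:t.sa:.se.ˈgru.glu:.

7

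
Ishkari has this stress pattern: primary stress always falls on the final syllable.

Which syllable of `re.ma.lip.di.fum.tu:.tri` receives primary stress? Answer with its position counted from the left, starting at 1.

7

The word has 7 syllables; the final syllable is syllable 7 (tri).
Primary stress: syllable 7 → re.ma.lip.di.fum.tu:.ˈtri.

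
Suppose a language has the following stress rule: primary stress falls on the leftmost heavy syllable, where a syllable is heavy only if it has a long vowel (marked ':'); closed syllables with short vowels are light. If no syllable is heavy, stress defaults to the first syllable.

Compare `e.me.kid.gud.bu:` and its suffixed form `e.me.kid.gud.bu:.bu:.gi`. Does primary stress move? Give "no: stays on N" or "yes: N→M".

no: stays on 5

Base `e.me.kid.gud.bu:` (5 syllables):
  Weights: 1 e L, 2 me L, 3 kid L, 4 gud L, 5 bu: H.
  Heavy syllables in the domain: 5. The leftmost is syllable 5 (bu:).
  → primary stress on syllable 5.
Suffixed `e.me.kid.gud.bu:.bu:.gi` (7 syllables):
  Weights: 1 e L, 2 me L, 3 kid L, 4 gud L, 5 bu: H, 6 bu: H, 7 gi L.
  Heavy syllables in the domain: 5, 6. The leftmost is syllable 5 (bu:).
  → primary stress on syllable 5.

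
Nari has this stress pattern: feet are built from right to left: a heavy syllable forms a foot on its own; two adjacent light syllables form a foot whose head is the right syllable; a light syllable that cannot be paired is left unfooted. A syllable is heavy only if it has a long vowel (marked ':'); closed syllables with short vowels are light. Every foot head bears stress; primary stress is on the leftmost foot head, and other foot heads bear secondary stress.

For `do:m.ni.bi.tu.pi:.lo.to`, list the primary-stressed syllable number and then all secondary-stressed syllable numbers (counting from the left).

Weights: 1 do:m H, 2 ni L, 3 bi L, 4 tu L, 5 pi: H, 6 lo L, 7 to L.
Parse right to left (heavy = foot alone; LL = one foot; stranded L unfooted): (ˈdo:m) ni (bi.ˈtu) (ˈpi:) (lo.ˈto).
Foot heads: 1, 4, 5, 7.
Primary stress on the leftmost head = syllable 1.
Secondary stress on 4, 5, 7: ˈdo:m.ni.bi.ˌtu.ˌpi:.lo.ˌto.

primary 1, secondary 4, 5, 7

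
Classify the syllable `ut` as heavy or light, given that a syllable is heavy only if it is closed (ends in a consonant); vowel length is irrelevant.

`ut`: short vowel, closed (coda /t/). Closed (coda /t/) → heavy.

heavy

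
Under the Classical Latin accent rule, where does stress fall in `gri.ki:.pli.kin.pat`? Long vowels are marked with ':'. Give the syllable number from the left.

Classical Latin: stress the penult if heavy (long vowel or closed), else the antepenult.
Weights: 3 pli L, 4 kin H, 5 pat H.
The penult (syllable 4, kin) is heavy, so it takes stress.
Stress on syllable 4: gri.ki:.pli.ˈkin.pat.

4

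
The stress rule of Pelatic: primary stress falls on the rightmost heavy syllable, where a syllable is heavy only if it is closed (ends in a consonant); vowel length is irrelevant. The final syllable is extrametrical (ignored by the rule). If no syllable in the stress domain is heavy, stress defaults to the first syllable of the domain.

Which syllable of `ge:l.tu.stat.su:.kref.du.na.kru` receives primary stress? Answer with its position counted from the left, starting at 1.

The final syllable (8, kru) is extrametrical; the stress domain is syllables 1–7.
Weights: 1 ge:l H, 2 tu L, 3 stat H, 4 su: L, 5 kref H, 6 du L, 7 na L.
Heavy syllables in the domain: 1, 3, 5. The rightmost is syllable 5 (kref).
Primary stress: syllable 5 → ge:l.tu.stat.su:.ˈkref.du.na.kru.

5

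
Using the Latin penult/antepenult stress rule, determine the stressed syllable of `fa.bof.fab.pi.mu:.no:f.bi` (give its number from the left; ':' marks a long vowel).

Classical Latin: stress the penult if heavy (long vowel or closed), else the antepenult.
Weights: 5 mu: H, 6 no:f H, 7 bi L.
The penult (syllable 6, no:f) is heavy, so it takes stress.
Stress on syllable 6: fa.bof.fab.pi.mu:.ˈno:f.bi.

6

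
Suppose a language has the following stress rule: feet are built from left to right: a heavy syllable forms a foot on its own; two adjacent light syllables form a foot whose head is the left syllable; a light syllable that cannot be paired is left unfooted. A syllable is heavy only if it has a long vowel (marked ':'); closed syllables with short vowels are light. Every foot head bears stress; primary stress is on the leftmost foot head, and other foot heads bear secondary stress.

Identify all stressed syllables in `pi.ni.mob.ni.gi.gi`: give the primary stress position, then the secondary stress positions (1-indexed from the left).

primary 1, secondary 3, 5

Weights: 1 pi L, 2 ni L, 3 mob L, 4 ni L, 5 gi L, 6 gi L.
Parse left to right (heavy = foot alone; LL = one foot; stranded L unfooted): (ˈpi.ni) (ˈmob.ni) (ˈgi.gi).
Foot heads: 1, 3, 5.
Primary stress on the leftmost head = syllable 1.
Secondary stress on 3, 5: ˈpi.ni.ˌmob.ni.ˌgi.gi.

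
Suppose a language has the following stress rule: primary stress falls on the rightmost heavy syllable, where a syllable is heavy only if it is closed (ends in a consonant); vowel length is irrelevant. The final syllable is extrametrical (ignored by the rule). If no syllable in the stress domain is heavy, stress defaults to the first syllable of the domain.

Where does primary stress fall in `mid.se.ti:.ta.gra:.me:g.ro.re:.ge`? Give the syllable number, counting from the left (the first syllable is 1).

6

The final syllable (9, ge) is extrametrical; the stress domain is syllables 1–8.
Weights: 1 mid H, 2 se L, 3 ti: L, 4 ta L, 5 gra: L, 6 me:g H, 7 ro L, 8 re: L.
Heavy syllables in the domain: 1, 6. The rightmost is syllable 6 (me:g).
Primary stress: syllable 6 → mid.se.ti:.ta.gra:.ˈme:g.ro.re:.ge.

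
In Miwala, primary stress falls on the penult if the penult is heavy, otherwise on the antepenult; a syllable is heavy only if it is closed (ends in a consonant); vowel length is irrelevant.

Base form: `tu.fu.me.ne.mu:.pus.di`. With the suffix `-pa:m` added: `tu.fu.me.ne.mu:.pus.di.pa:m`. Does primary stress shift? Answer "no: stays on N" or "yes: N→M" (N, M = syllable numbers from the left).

no: stays on 6

Base `tu.fu.me.ne.mu:.pus.di` (7 syllables):
  Weights: 5 mu: L, 6 pus H, 7 di L.
  The penult (syllable 6, pus) is heavy, so it takes stress.
  → primary stress on syllable 6.
Suffixed `tu.fu.me.ne.mu:.pus.di.pa:m` (8 syllables):
  Weights: 6 pus H, 7 di L, 8 pa:m H.
  The penult (syllable 7, di) is light, so stress falls on the antepenult (syllable 6, pus).
  → primary stress on syllable 6.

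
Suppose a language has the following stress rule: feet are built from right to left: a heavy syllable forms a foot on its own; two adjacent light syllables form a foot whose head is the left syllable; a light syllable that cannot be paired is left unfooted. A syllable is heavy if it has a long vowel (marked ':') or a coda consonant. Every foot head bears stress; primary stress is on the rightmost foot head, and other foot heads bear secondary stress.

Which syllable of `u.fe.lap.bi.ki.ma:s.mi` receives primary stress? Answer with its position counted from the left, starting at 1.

6

Weights: 1 u L, 2 fe L, 3 lap H, 4 bi L, 5 ki L, 6 ma:s H, 7 mi L.
Parse right to left (heavy = foot alone; LL = one foot; stranded L unfooted): (ˈu.fe) (ˈlap) (ˈbi.ki) (ˈma:s) mi.
Foot heads: 1, 3, 4, 6.
Primary stress on the rightmost head = syllable 6.
Primary stress: syllable 6 → u.fe.lap.bi.ki.ˈma:s.mi.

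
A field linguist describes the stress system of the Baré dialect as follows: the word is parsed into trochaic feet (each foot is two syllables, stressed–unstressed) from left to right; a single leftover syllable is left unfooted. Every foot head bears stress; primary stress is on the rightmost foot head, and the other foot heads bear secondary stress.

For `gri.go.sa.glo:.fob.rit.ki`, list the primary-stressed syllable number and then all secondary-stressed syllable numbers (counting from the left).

primary 5, secondary 1, 3

Parse left to right into trochaic (ˈσσ) feet: (ˈgri.go) (ˈsa.glo:) (ˈfob.rit) ki. Syllable 7 is left unfooted.
Foot heads (stressed positions): 1, 3, 5.
End Rule Rightmost: primary stress on the rightmost head = syllable 5.
Secondary stress on 1, 3: ˌgri.go.ˌsa.glo:.ˈfob.rit.ki.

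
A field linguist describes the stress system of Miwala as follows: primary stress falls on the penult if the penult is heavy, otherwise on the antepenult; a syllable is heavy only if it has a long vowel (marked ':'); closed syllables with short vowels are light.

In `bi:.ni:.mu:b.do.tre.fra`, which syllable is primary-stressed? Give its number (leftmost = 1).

Weights: 4 do L, 5 tre L, 6 fra L.
The penult (syllable 5, tre) is light, so stress falls on the antepenult (syllable 4, do).
Primary stress: syllable 4 → bi:.ni:.mu:b.ˈdo.tre.fra.

4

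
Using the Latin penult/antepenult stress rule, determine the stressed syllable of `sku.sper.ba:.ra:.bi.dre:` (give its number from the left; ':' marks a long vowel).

4

Classical Latin: stress the penult if heavy (long vowel or closed), else the antepenult.
Weights: 4 ra: H, 5 bi L, 6 dre: H.
The penult (syllable 5, bi) is light, so stress falls on the antepenult (syllable 4, ra:).
Stress on syllable 4: sku.sper.ba:.ˈra:.bi.dre:.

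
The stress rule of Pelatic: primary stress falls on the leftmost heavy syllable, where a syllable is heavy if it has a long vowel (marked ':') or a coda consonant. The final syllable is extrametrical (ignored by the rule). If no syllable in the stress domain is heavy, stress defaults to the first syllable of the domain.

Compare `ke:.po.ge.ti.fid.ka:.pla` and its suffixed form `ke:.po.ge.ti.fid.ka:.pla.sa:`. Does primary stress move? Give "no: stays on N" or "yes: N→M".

Base `ke:.po.ge.ti.fid.ka:.pla` (7 syllables):
  The final syllable (7, pla) is extrametrical; the stress domain is syllables 1–6.
  Weights: 1 ke: H, 2 po L, 3 ge L, 4 ti L, 5 fid H, 6 ka: H.
  Heavy syllables in the domain: 1, 5, 6. The leftmost is syllable 1 (ke:).
  → primary stress on syllable 1.
Suffixed `ke:.po.ge.ti.fid.ka:.pla.sa:` (8 syllables):
  The final syllable (8, sa:) is extrametrical; the stress domain is syllables 1–7.
  Weights: 1 ke: H, 2 po L, 3 ge L, 4 ti L, 5 fid H, 6 ka: H, 7 pla L.
  Heavy syllables in the domain: 1, 5, 6. The leftmost is syllable 1 (ke:).
  → primary stress on syllable 1.

no: stays on 1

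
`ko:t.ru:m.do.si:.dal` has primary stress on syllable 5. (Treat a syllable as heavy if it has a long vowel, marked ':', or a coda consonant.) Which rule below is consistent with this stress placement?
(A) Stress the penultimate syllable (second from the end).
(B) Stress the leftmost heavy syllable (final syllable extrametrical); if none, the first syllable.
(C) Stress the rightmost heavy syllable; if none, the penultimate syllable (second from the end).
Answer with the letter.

Rule A → syllable 4 (observed: 5).
Rule B → syllable 1 (observed: 5).
Rule C → syllable 5 ✓.

C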